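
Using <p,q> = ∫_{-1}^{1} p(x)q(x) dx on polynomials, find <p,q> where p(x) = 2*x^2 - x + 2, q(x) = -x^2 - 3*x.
<p,q> = -2/15

Expand the product: p(x)·q(x) = -2*x^4 - 5*x^3 + x^2 - 6*x.
∫_{-1}^{1} of each monomial x^k gives [2/(k+1) if k even, 0 if k odd]. Integrating term-by-term (or equivalently evaluating the antiderivative F(x) = -2*x^5/5 - 5*x^4/4 + x^3/3 - 3*x^2 at the endpoints):
  F(1) − F(−1) = -259/60 − (-251/60) = -2/15.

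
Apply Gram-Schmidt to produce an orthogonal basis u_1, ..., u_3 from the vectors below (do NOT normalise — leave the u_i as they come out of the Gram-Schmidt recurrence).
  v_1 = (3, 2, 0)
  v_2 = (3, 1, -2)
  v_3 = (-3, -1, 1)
Orthogonal basis:
  u_1 = (3, 2, 0)
  u_2 = (6/13, -9/13, -2)
  u_3 = (-12/61, 18/61, -9/61)

Apply the Gram-Schmidt recurrence
  u_1 = v_1
  u_i = v_i − Σ_{j<i} ((v_i · u_j) / (u_j · u_j)) · u_j.

Step by step this gives:
  u_1 = (3, 2, 0)
  u_2 = (6/13, -9/13, -2)
  u_3 = (-12/61, 18/61, -9/61)

Orthogonality check:
  u_2 · u_1 = 0 (should be 0)
  u_3 · u_1 = 0 (should be 0)
  u_3 · u_2 = 0 (should be 0)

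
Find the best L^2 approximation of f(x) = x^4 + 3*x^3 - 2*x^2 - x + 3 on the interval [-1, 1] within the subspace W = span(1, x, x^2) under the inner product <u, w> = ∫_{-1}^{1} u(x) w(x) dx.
g(x) = -8*x^2/7 + 4*x/5 + 102/35

The best approximation g ∈ W is the orthogonal projection of f onto W. Writing g = a_0 + a_1 x + a_2 x^2, the coefficients solve the normal equations G · a = b where
  G_{ij} = <φ_i, φ_j> and b_i = <f, φ_i>, with φ_0 = 1, φ_1 = x, φ_2 = x^2.
G =
  [2, 0, 2/3]
  [0, 2/3, 0]
  [2/3, 0, 2/5],
b = (76/15, 8/15, 52/35).
Solving gives a_0 = 102/35, a_1 = 4/5, a_2 = -8/7, so
  g(x) = -8*x^2/7 + 4*x/5 + 102/35.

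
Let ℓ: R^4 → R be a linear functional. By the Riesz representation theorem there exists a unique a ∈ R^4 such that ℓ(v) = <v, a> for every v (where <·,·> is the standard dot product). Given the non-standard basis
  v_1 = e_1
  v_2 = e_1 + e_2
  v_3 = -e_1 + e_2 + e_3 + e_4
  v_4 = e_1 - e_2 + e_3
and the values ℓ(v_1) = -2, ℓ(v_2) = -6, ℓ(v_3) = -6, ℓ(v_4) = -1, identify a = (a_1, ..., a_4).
a = (-2, -4, -3, -1)

Write a = (a_1, ..., a_4) in the standard basis. For each basis vector v_i, ℓ(v_i) = <v_i, a> is a linear equation in the a_j's. Collect the n equations into a matrix system V a = ℓ, where row i of V is v_i (expressed in the standard basis). Since V is invertible (lower-triangular with 1s on the diagonal, up to permutation), solve by back-substitution:
  V =
[[1, 0, 0, 0],
 [1, 1, 0, 0],
 [-1, 1, 1, 1],
 [1, -1, 1, 0]]
  V a = (-2, -6, -6, -1)
Solving gives a = (-2, -4, -3, -1).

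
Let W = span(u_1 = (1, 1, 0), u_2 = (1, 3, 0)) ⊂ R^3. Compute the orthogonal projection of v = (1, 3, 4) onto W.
proj_W(v) = (1, 3, 0)

Set up U = [u_1 | ... | u_2] ∈ R^(3×2). The projector onto W = col(U) is P = U (U^T U)^(-1) U^T.
Compute U^T U =
  [2, 4]
  [4, 10],
and U^T v = (4, 10).
Solve U^T U · c = U^T v for the coefficients: c = (0, 1). The projection is proj_W(v) = U c.
Check: (v - proj_W(v)) · u_1 = 0  (should be 0).
Check: (v - proj_W(v)) · u_2 = 0  (should be 0).
Result: proj_W(v) = (1, 3, 0).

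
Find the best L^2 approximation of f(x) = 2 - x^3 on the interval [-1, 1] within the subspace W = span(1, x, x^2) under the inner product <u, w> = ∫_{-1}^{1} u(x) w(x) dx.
g(x) = 2 - 3*x/5

The best approximation g ∈ W is the orthogonal projection of f onto W. Writing g = a_0 + a_1 x + a_2 x^2, the coefficients solve the normal equations G · a = b where
  G_{ij} = <φ_i, φ_j> and b_i = <f, φ_i>, with φ_0 = 1, φ_1 = x, φ_2 = x^2.
G =
  [2, 0, 2/3]
  [0, 2/3, 0]
  [2/3, 0, 2/5],
b = (4, -2/5, 4/3).
Solving gives a_0 = 2, a_1 = -3/5, a_2 = 0, so
  g(x) = 2 - 3*x/5.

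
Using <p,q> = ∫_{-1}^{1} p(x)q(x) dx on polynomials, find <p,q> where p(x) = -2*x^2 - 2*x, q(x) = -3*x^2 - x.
<p,q> = 56/15

Expand the product: p(x)·q(x) = 6*x^4 + 8*x^3 + 2*x^2.
∫_{-1}^{1} of each monomial x^k gives [2/(k+1) if k even, 0 if k odd]. Integrating term-by-term (or equivalently evaluating the antiderivative F(x) = 6*x^5/5 + 2*x^4 + 2*x^3/3 at the endpoints):
  F(1) − F(−1) = 58/15 − (2/15) = 56/15.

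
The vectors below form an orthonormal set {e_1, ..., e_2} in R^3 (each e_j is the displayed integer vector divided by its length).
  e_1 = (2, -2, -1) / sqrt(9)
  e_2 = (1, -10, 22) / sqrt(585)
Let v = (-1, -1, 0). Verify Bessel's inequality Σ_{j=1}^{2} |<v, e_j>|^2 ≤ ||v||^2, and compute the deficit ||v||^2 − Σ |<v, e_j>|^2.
Σ |<v, e_j>|^2 = 9/65; ||v||^2 = 2; deficit = 121/65

Write each e_j = u_j / sqrt(<u_j, u_j>) where u_j is the displayed integer vector. Then <v, e_j> = <v, u_j> / sqrt(<u_j, u_j>), so |<v, e_j>|^2 = <v, u_j>^2 / <u_j, u_j>.
Coefficients: <v, e_1> = 0/sqrt(9), <v, e_2> = 9/sqrt(585).
Square and sum: Σ |<v, e_j>|^2 = 9/65.
Compute ||v||^2 = v·v = 2.
Deficit = 2 − 9/65 = 121/65 ≥ 0, confirming Bessel's inequality. (The deficit equals ||v − Σ <v,e_j> e_j||^2, the squared distance from v to span{e_j}.)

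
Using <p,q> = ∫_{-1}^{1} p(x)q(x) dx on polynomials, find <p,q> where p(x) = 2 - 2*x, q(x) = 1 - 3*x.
<p,q> = 8

Expand the product: p(x)·q(x) = 6*x^2 - 8*x + 2.
∫_{-1}^{1} of each monomial x^k gives [2/(k+1) if k even, 0 if k odd]. Integrating term-by-term (or equivalently evaluating the antiderivative F(x) = 2*x^3 - 4*x^2 + 2*x at the endpoints):
  F(1) − F(−1) = 0 − (-8) = 8.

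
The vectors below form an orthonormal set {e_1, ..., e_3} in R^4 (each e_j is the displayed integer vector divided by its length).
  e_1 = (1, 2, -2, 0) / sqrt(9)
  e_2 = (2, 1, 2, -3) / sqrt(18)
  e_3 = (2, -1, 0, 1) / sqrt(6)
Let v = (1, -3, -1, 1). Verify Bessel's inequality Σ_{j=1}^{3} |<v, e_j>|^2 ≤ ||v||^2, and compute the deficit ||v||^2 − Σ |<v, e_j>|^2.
Σ |<v, e_j>|^2 = 9; ||v||^2 = 12; deficit = 3

Write each e_j = u_j / sqrt(<u_j, u_j>) where u_j is the displayed integer vector. Then <v, e_j> = <v, u_j> / sqrt(<u_j, u_j>), so |<v, e_j>|^2 = <v, u_j>^2 / <u_j, u_j>.
Coefficients: <v, e_1> = -3/sqrt(9), <v, e_2> = -6/sqrt(18), <v, e_3> = 6/sqrt(6).
Square and sum: Σ |<v, e_j>|^2 = 9.
Compute ||v||^2 = v·v = 12.
Deficit = 12 − 9 = 3 ≥ 0, confirming Bessel's inequality. (The deficit equals ||v − Σ <v,e_j> e_j||^2, the squared distance from v to span{e_j}.)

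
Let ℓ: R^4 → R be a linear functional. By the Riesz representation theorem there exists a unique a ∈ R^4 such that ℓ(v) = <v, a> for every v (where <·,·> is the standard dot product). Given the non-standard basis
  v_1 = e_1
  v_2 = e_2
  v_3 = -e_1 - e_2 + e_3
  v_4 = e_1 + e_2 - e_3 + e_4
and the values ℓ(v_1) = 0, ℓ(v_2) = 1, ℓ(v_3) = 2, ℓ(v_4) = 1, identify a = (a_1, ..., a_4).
a = (0, 1, 3, 3)

Write a = (a_1, ..., a_4) in the standard basis. For each basis vector v_i, ℓ(v_i) = <v_i, a> is a linear equation in the a_j's. Collect the n equations into a matrix system V a = ℓ, where row i of V is v_i (expressed in the standard basis). Since V is invertible (lower-triangular with 1s on the diagonal, up to permutation), solve by back-substitution:
  V =
[[1, 0, 0, 0],
 [0, 1, 0, 0],
 [-1, -1, 1, 0],
 [1, 1, -1, 1]]
  V a = (0, 1, 2, 1)
Solving gives a = (0, 1, 3, 3).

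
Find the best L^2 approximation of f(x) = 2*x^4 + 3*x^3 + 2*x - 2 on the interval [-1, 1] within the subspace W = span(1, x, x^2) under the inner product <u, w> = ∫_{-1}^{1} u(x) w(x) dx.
g(x) = 12*x^2/7 + 19*x/5 - 76/35

The best approximation g ∈ W is the orthogonal projection of f onto W. Writing g = a_0 + a_1 x + a_2 x^2, the coefficients solve the normal equations G · a = b where
  G_{ij} = <φ_i, φ_j> and b_i = <f, φ_i>, with φ_0 = 1, φ_1 = x, φ_2 = x^2.
G =
  [2, 0, 2/3]
  [0, 2/3, 0]
  [2/3, 0, 2/5],
b = (-16/5, 38/15, -16/21).
Solving gives a_0 = -76/35, a_1 = 19/5, a_2 = 12/7, so
  g(x) = 12*x^2/7 + 19*x/5 - 76/35.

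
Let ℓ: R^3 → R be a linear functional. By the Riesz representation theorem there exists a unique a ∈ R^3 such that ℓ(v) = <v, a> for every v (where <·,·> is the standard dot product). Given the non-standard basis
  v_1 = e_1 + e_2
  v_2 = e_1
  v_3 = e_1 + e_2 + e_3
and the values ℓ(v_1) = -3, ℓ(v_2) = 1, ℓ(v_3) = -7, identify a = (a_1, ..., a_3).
a = (1, -4, -4)

Write a = (a_1, ..., a_3) in the standard basis. For each basis vector v_i, ℓ(v_i) = <v_i, a> is a linear equation in the a_j's. Collect the n equations into a matrix system V a = ℓ, where row i of V is v_i (expressed in the standard basis). Since V is invertible (lower-triangular with 1s on the diagonal, up to permutation), solve by back-substitution:
  V =
[[1, 1, 0],
 [1, 0, 0],
 [1, 1, 1]]
  V a = (-3, 1, -7)
Solving gives a = (1, -4, -4).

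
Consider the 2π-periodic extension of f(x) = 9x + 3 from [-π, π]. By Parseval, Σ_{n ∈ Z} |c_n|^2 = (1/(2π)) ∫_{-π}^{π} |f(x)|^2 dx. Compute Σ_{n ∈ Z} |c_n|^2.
Σ |c_n|^2 = 27π^2 + 9

Expand and integrate term by term over [-π, π]:
  ∫ (9x)^2 dx = 81·(2π^3/3); ∫ 2·9·(3)·x dx = 0 (odd integrand); ∫ 3^2 dx = 9·2π.
So (1/(2π)) ∫_{-π}^{π} (9x + 3)^2 dx = 81π^2/3 + 9 = 27π^2 + 9.
Parseval ⇒ Σ |c_n|^2 = 27π^2 + 9.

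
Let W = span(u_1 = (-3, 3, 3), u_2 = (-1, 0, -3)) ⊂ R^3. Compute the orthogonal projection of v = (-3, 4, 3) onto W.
proj_W(v) = (-45/13, 44/13, 41/13)

Set up U = [u_1 | ... | u_2] ∈ R^(3×2). The projector onto W = col(U) is P = U (U^T U)^(-1) U^T.
Compute U^T U =
  [27, -6]
  [-6, 10],
and U^T v = (30, -6).
Solve U^T U · c = U^T v for the coefficients: c = (44/39, 1/13). The projection is proj_W(v) = U c.
Check: (v - proj_W(v)) · u_1 = 0  (should be 0).
Check: (v - proj_W(v)) · u_2 = 0  (should be 0).
Result: proj_W(v) = (-45/13, 44/13, 41/13).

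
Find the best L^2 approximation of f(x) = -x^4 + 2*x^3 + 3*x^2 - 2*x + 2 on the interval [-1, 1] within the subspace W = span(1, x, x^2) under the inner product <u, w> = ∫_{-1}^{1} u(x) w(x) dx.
g(x) = 15*x^2/7 - 4*x/5 + 73/35

The best approximation g ∈ W is the orthogonal projection of f onto W. Writing g = a_0 + a_1 x + a_2 x^2, the coefficients solve the normal equations G · a = b where
  G_{ij} = <φ_i, φ_j> and b_i = <f, φ_i>, with φ_0 = 1, φ_1 = x, φ_2 = x^2.
G =
  [2, 0, 2/3]
  [0, 2/3, 0]
  [2/3, 0, 2/5],
b = (28/5, -8/15, 236/105).
Solving gives a_0 = 73/35, a_1 = -4/5, a_2 = 15/7, so
  g(x) = 15*x^2/7 - 4*x/5 + 73/35.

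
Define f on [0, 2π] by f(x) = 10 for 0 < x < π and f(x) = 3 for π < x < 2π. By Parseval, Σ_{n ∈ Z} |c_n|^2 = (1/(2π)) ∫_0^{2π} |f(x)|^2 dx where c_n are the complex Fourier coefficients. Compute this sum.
Σ |c_n|^2 = 109/2

Parseval equates the L^2 energy of f (normalised by 1/(2π)) with the ℓ^2 sum of its Fourier coefficients: (1/(2π)) ∫_0^{2π} |f|^2 = Σ |c_n|^2.
Compute the left side: (1/(2π)) [∫_0^π 10^2 dx + ∫_π^{2π} 3^2 dx] = (1/(2π)) · (100π + 9π) = (100 + 9)/2 = 109/2.
So Σ_{n ∈ Z} |c_n|^2 = 109/2.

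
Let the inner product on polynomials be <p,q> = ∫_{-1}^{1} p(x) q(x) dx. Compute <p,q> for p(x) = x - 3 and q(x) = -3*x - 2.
<p,q> = 10

Expand the product: p(x)·q(x) = -3*x^2 + 7*x + 6.
∫_{-1}^{1} of each monomial x^k gives [2/(k+1) if k even, 0 if k odd]. Integrating term-by-term (or equivalently evaluating the antiderivative F(x) = -x^3 + 7*x^2/2 + 6*x at the endpoints):
  F(1) − F(−1) = 17/2 − (-3/2) = 10.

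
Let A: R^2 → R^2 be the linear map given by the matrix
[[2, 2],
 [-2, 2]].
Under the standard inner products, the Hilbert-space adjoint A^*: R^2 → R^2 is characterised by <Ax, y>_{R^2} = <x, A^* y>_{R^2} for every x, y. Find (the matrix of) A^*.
A^* = A^T =
[[2, -2],
 [2, 2]]

For real matrices with standard dot products, the defining identity <Ax, y> = <x, A^* y> gives (Ax)^T y = x^T (A^*) y, i.e. x^T A^T y = x^T (A^*) y. Since this holds for all x, y, we must have A^* = A^T. Therefore
A^* =
[[2, -2],
 [2, 2]].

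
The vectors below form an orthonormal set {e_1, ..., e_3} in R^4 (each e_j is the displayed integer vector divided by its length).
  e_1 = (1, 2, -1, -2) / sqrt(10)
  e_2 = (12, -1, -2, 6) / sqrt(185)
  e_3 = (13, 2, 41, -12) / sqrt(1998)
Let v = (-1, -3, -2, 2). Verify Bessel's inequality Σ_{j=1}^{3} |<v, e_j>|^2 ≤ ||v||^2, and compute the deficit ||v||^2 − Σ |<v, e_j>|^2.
Σ |<v, e_j>|^2 = 437/27; ||v||^2 = 18; deficit = 49/27

Write each e_j = u_j / sqrt(<u_j, u_j>) where u_j is the displayed integer vector. Then <v, e_j> = <v, u_j> / sqrt(<u_j, u_j>), so |<v, e_j>|^2 = <v, u_j>^2 / <u_j, u_j>.
Coefficients: <v, e_1> = -9/sqrt(10), <v, e_2> = 7/sqrt(185), <v, e_3> = -125/sqrt(1998).
Square and sum: Σ |<v, e_j>|^2 = 437/27.
Compute ||v||^2 = v·v = 18.
Deficit = 18 − 437/27 = 49/27 ≥ 0, confirming Bessel's inequality. (The deficit equals ||v − Σ <v,e_j> e_j||^2, the squared distance from v to span{e_j}.)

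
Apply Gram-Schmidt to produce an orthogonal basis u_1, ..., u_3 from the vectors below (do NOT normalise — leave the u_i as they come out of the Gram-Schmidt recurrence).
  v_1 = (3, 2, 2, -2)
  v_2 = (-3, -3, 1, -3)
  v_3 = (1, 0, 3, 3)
Orthogonal basis:
  u_1 = (3, 2, 2, -2)
  u_2 = (-2, -7/3, 5/3, -11/3)
  u_3 = (-4/77, -78/77, 249/77, 15/7)

Apply the Gram-Schmidt recurrence
  u_1 = v_1
  u_i = v_i − Σ_{j<i} ((v_i · u_j) / (u_j · u_j)) · u_j.

Step by step this gives:
  u_1 = (3, 2, 2, -2)
  u_2 = (-2, -7/3, 5/3, -11/3)
  u_3 = (-4/77, -78/77, 249/77, 15/7)

Orthogonality check:
  u_2 · u_1 = 0 (should be 0)
  u_3 · u_1 = 0 (should be 0)
  u_3 · u_2 = 0 (should be 0)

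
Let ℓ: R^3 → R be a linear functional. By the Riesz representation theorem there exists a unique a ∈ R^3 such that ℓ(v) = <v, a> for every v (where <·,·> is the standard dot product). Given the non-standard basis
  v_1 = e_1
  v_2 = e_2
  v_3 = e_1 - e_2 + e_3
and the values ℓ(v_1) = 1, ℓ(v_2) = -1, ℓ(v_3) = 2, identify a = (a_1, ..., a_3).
a = (1, -1, 0)

Write a = (a_1, ..., a_3) in the standard basis. For each basis vector v_i, ℓ(v_i) = <v_i, a> is a linear equation in the a_j's. Collect the n equations into a matrix system V a = ℓ, where row i of V is v_i (expressed in the standard basis). Since V is invertible (lower-triangular with 1s on the diagonal, up to permutation), solve by back-substitution:
  V =
[[1, 0, 0],
 [0, 1, 0],
 [1, -1, 1]]
  V a = (1, -1, 2)
Solving gives a = (1, -1, 0).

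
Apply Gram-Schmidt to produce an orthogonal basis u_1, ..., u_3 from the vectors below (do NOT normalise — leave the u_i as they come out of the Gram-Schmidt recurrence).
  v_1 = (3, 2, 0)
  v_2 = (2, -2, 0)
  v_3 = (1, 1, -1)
Orthogonal basis:
  u_1 = (3, 2, 0)
  u_2 = (20/13, -30/13, 0)
  u_3 = (0, 0, -1)

Apply the Gram-Schmidt recurrence
  u_1 = v_1
  u_i = v_i − Σ_{j<i} ((v_i · u_j) / (u_j · u_j)) · u_j.

Step by step this gives:
  u_1 = (3, 2, 0)
  u_2 = (20/13, -30/13, 0)
  u_3 = (0, 0, -1)

Orthogonality check:
  u_2 · u_1 = 0 (should be 0)
  u_3 · u_1 = 0 (should be 0)
  u_3 · u_2 = 0 (should be 0)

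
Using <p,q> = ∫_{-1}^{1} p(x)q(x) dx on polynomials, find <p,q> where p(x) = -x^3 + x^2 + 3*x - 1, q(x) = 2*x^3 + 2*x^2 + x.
<p,q> = 304/105

Expand the product: p(x)·q(x) = -2*x^6 + 7*x^4 + 5*x^3 + x^2 - x.
∫_{-1}^{1} of each monomial x^k gives [2/(k+1) if k even, 0 if k odd]. Integrating term-by-term (or equivalently evaluating the antiderivative F(x) = -2*x^7/7 + 7*x^5/5 + 5*x^4/4 + x^3/3 - x^2/2 at the endpoints):
  F(1) − F(−1) = 923/420 − (-293/420) = 304/105.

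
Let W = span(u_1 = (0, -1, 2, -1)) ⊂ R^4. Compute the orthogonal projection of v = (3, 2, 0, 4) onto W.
proj_W(v) = (0, 1, -2, 1)

Set up U = [u_1 | ... | u_1] ∈ R^(4×1). The projector onto W = col(U) is P = U (U^T U)^(-1) U^T.
Compute U^T U =
  [6],
and U^T v = (-6).
Solve U^T U · c = U^T v for the coefficients: c = (-1). The projection is proj_W(v) = U c.
Check: (v - proj_W(v)) · u_1 = 0  (should be 0).
Result: proj_W(v) = (0, 1, -2, 1).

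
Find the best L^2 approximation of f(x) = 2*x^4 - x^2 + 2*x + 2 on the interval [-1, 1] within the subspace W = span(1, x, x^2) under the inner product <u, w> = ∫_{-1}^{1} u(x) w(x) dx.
g(x) = 5*x^2/7 + 2*x + 64/35

The best approximation g ∈ W is the orthogonal projection of f onto W. Writing g = a_0 + a_1 x + a_2 x^2, the coefficients solve the normal equations G · a = b where
  G_{ij} = <φ_i, φ_j> and b_i = <f, φ_i>, with φ_0 = 1, φ_1 = x, φ_2 = x^2.
G =
  [2, 0, 2/3]
  [0, 2/3, 0]
  [2/3, 0, 2/5],
b = (62/15, 4/3, 158/105).
Solving gives a_0 = 64/35, a_1 = 2, a_2 = 5/7, so
  g(x) = 5*x^2/7 + 2*x + 64/35.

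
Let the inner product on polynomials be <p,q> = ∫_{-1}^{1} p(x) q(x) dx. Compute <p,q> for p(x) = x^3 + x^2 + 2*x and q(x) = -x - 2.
<p,q> = -46/15

Expand the product: p(x)·q(x) = -x^4 - 3*x^3 - 4*x^2 - 4*x.
∫_{-1}^{1} of each monomial x^k gives [2/(k+1) if k even, 0 if k odd]. Integrating term-by-term (or equivalently evaluating the antiderivative F(x) = -x^5/5 - 3*x^4/4 - 4*x^3/3 - 2*x^2 at the endpoints):
  F(1) − F(−1) = -257/60 − (-73/60) = -46/15.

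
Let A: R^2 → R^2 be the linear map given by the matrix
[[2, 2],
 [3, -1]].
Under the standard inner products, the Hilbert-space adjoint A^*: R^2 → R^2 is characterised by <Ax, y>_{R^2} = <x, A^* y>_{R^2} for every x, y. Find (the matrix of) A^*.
A^* = A^T =
[[2, 3],
 [2, -1]]

For real matrices with standard dot products, the defining identity <Ax, y> = <x, A^* y> gives (Ax)^T y = x^T (A^*) y, i.e. x^T A^T y = x^T (A^*) y. Since this holds for all x, y, we must have A^* = A^T. Therefore
A^* =
[[2, 3],
 [2, -1]].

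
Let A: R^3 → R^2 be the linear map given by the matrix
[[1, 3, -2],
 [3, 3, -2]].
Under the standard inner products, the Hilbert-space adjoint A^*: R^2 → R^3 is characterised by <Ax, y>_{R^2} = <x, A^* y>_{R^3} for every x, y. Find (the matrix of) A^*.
A^* = A^T =
[[1, 3],
 [3, 3],
 [-2, -2]]

For real matrices with standard dot products, the defining identity <Ax, y> = <x, A^* y> gives (Ax)^T y = x^T (A^*) y, i.e. x^T A^T y = x^T (A^*) y. Since this holds for all x, y, we must have A^* = A^T. Therefore
A^* =
[[1, 3],
 [3, 3],
 [-2, -2]].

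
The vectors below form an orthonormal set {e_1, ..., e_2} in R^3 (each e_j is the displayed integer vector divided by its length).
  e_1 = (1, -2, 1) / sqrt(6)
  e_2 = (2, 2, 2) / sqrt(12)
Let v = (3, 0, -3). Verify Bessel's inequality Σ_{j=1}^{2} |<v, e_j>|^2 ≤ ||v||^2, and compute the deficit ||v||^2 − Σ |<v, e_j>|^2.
Σ |<v, e_j>|^2 = 0; ||v||^2 = 18; deficit = 18

Write each e_j = u_j / sqrt(<u_j, u_j>) where u_j is the displayed integer vector. Then <v, e_j> = <v, u_j> / sqrt(<u_j, u_j>), so |<v, e_j>|^2 = <v, u_j>^2 / <u_j, u_j>.
Coefficients: <v, e_1> = 0/sqrt(6), <v, e_2> = 0/sqrt(12).
Square and sum: Σ |<v, e_j>|^2 = 0.
Compute ||v||^2 = v·v = 18.
Deficit = 18 − 0 = 18 ≥ 0, confirming Bessel's inequality. (The deficit equals ||v − Σ <v,e_j> e_j||^2, the squared distance from v to span{e_j}.)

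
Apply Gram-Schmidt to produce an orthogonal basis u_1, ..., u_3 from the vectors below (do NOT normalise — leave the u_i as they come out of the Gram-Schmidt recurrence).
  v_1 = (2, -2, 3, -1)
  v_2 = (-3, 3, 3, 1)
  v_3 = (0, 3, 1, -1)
Orthogonal basis:
  u_1 = (2, -2, 3, -1)
  u_2 = (-23/9, 23/9, 11/3, 7/9)
  u_3 = (297/244, 435/244, -23/244, -345/244)

Apply the Gram-Schmidt recurrence
  u_1 = v_1
  u_i = v_i − Σ_{j<i} ((v_i · u_j) / (u_j · u_j)) · u_j.

Step by step this gives:
  u_1 = (2, -2, 3, -1)
  u_2 = (-23/9, 23/9, 11/3, 7/9)
  u_3 = (297/244, 435/244, -23/244, -345/244)

Orthogonality check:
  u_2 · u_1 = 0 (should be 0)
  u_3 · u_1 = 0 (should be 0)
  u_3 · u_2 = 0 (should be 0)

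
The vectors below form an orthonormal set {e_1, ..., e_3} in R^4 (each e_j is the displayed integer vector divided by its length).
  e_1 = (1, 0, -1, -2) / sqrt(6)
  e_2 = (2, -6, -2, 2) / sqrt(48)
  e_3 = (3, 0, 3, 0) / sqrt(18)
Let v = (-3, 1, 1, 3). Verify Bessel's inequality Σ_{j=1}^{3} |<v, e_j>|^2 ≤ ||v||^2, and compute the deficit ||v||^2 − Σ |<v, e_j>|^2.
Σ |<v, e_j>|^2 = 20; ||v||^2 = 20; deficit = 0

Write each e_j = u_j / sqrt(<u_j, u_j>) where u_j is the displayed integer vector. Then <v, e_j> = <v, u_j> / sqrt(<u_j, u_j>), so |<v, e_j>|^2 = <v, u_j>^2 / <u_j, u_j>.
Coefficients: <v, e_1> = -10/sqrt(6), <v, e_2> = -8/sqrt(48), <v, e_3> = -6/sqrt(18).
Square and sum: Σ |<v, e_j>|^2 = 20.
Compute ||v||^2 = v·v = 20.
Deficit = 20 − 20 = 0 ≥ 0, confirming Bessel's inequality. (The deficit equals ||v − Σ <v,e_j> e_j||^2, the squared distance from v to span{e_j}.)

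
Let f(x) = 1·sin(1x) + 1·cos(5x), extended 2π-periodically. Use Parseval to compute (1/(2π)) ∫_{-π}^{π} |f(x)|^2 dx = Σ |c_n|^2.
Σ |c_n|^2 = 1

Expand |f|^2 and use orthogonality of {sin(nx), cos(mx)} on [-π, π]:
  ∫_{-π}^{π} sin(nx)^2 dx = π, ∫ cos(mx)^2 dx = π, and cross terms integrate to 0.
So ∫_{-π}^{π} f(x)^2 dx = 1^2 · π + 1^2 · π = (1 + 1)π.
Divide by 2π: (1 + 1)/2 = 1.
By Parseval, this equals Σ |c_n|^2.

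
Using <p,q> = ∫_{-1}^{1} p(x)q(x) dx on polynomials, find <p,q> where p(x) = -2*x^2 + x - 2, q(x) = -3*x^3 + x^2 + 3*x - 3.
<p,q> = 44/3

Expand the product: p(x)·q(x) = 6*x^5 - 5*x^4 + x^3 + 7*x^2 - 9*x + 6.
∫_{-1}^{1} of each monomial x^k gives [2/(k+1) if k even, 0 if k odd]. Integrating term-by-term (or equivalently evaluating the antiderivative F(x) = x^6 - x^5 + x^4/4 + 7*x^3/3 - 9*x^2/2 + 6*x at the endpoints):
  F(1) − F(−1) = 49/12 − (-127/12) = 44/3.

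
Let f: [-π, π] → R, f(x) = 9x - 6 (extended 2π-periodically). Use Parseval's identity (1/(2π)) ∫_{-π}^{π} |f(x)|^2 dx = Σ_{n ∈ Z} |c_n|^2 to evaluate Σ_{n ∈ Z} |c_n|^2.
Σ |c_n|^2 = 27π^2 + 36

Expand and integrate term by term over [-π, π]:
  ∫ (9x)^2 dx = 81·(2π^3/3); ∫ 2·9·(-6)·x dx = 0 (odd integrand); ∫ (-6)^2 dx = 36·2π.
So (1/(2π)) ∫_{-π}^{π} (9x - 6)^2 dx = 81π^2/3 + 36 = 27π^2 + 36.
Parseval ⇒ Σ |c_n|^2 = 27π^2 + 36.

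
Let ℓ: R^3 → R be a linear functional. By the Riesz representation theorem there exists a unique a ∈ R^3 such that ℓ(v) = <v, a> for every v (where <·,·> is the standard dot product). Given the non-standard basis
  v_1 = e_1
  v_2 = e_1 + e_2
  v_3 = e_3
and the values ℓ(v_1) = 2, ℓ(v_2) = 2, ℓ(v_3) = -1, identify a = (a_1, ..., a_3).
a = (2, 0, -1)

Write a = (a_1, ..., a_3) in the standard basis. For each basis vector v_i, ℓ(v_i) = <v_i, a> is a linear equation in the a_j's. Collect the n equations into a matrix system V a = ℓ, where row i of V is v_i (expressed in the standard basis). Since V is invertible (lower-triangular with 1s on the diagonal, up to permutation), solve by back-substitution:
  V =
[[1, 0, 0],
 [1, 1, 0],
 [0, 0, 1]]
  V a = (2, 2, -1)
Solving gives a = (2, 0, -1).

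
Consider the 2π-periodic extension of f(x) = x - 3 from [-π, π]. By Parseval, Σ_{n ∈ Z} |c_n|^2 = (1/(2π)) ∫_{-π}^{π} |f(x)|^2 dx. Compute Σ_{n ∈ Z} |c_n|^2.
Σ |c_n|^2 = π^2/3 + 9

Expand and integrate term by term over [-π, π]:
  ∫ (x)^2 dx = 1·(2π^3/3); ∫ 2·1·(-3)·x dx = 0 (odd integrand); ∫ (-3)^2 dx = 9·2π.
So (1/(2π)) ∫_{-π}^{π} (x - 3)^2 dx = 1π^2/3 + 9 = π^2/3 + 9.
Parseval ⇒ Σ |c_n|^2 = π^2/3 + 9.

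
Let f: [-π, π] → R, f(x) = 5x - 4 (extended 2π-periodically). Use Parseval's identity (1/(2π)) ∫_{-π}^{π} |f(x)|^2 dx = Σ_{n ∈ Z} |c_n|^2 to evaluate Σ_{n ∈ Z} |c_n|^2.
Σ |c_n|^2 = 25π^2/3 + 16

Expand and integrate term by term over [-π, π]:
  ∫ (5x)^2 dx = 25·(2π^3/3); ∫ 2·5·(-4)·x dx = 0 (odd integrand); ∫ (-4)^2 dx = 16·2π.
So (1/(2π)) ∫_{-π}^{π} (5x - 4)^2 dx = 25π^2/3 + 16 = 25π^2/3 + 16.
Parseval ⇒ Σ |c_n|^2 = 25π^2/3 + 16.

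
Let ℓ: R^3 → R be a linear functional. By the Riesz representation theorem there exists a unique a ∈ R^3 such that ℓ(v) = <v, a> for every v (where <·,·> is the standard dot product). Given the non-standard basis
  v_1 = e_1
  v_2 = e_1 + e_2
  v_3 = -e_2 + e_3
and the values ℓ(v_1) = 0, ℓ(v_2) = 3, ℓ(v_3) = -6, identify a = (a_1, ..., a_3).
a = (0, 3, -3)

Write a = (a_1, ..., a_3) in the standard basis. For each basis vector v_i, ℓ(v_i) = <v_i, a> is a linear equation in the a_j's. Collect the n equations into a matrix system V a = ℓ, where row i of V is v_i (expressed in the standard basis). Since V is invertible (lower-triangular with 1s on the diagonal, up to permutation), solve by back-substitution:
  V =
[[1, 0, 0],
 [1, 1, 0],
 [0, -1, 1]]
  V a = (0, 3, -6)
Solving gives a = (0, 3, -3).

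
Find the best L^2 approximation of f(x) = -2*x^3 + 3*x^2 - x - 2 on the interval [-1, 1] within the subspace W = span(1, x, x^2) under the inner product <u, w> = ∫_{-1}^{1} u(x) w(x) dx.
g(x) = 3*x^2 - 11*x/5 - 2

The best approximation g ∈ W is the orthogonal projection of f onto W. Writing g = a_0 + a_1 x + a_2 x^2, the coefficients solve the normal equations G · a = b where
  G_{ij} = <φ_i, φ_j> and b_i = <f, φ_i>, with φ_0 = 1, φ_1 = x, φ_2 = x^2.
G =
  [2, 0, 2/3]
  [0, 2/3, 0]
  [2/3, 0, 2/5],
b = (-2, -22/15, -2/15).
Solving gives a_0 = -2, a_1 = -11/5, a_2 = 3, so
  g(x) = 3*x^2 - 11*x/5 - 2.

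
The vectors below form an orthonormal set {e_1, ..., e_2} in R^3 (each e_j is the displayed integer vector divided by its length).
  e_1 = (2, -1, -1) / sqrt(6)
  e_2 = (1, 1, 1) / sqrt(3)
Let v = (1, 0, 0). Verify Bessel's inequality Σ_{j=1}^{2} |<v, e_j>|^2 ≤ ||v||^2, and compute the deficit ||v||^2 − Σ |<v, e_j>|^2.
Σ |<v, e_j>|^2 = 1; ||v||^2 = 1; deficit = 0

Write each e_j = u_j / sqrt(<u_j, u_j>) where u_j is the displayed integer vector. Then <v, e_j> = <v, u_j> / sqrt(<u_j, u_j>), so |<v, e_j>|^2 = <v, u_j>^2 / <u_j, u_j>.
Coefficients: <v, e_1> = 2/sqrt(6), <v, e_2> = 1/sqrt(3).
Square and sum: Σ |<v, e_j>|^2 = 1.
Compute ||v||^2 = v·v = 1.
Deficit = 1 − 1 = 0 ≥ 0, confirming Bessel's inequality. (The deficit equals ||v − Σ <v,e_j> e_j||^2, the squared distance from v to span{e_j}.)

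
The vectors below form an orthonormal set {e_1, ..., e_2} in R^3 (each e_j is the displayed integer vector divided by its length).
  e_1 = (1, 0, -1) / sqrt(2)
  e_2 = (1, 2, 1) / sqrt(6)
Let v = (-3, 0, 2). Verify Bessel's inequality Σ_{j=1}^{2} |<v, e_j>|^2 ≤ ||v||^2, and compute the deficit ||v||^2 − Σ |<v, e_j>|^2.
Σ |<v, e_j>|^2 = 38/3; ||v||^2 = 13; deficit = 1/3

Write each e_j = u_j / sqrt(<u_j, u_j>) where u_j is the displayed integer vector. Then <v, e_j> = <v, u_j> / sqrt(<u_j, u_j>), so |<v, e_j>|^2 = <v, u_j>^2 / <u_j, u_j>.
Coefficients: <v, e_1> = -5/sqrt(2), <v, e_2> = -1/sqrt(6).
Square and sum: Σ |<v, e_j>|^2 = 38/3.
Compute ||v||^2 = v·v = 13.
Deficit = 13 − 38/3 = 1/3 ≥ 0, confirming Bessel's inequality. (The deficit equals ||v − Σ <v,e_j> e_j||^2, the squared distance from v to span{e_j}.)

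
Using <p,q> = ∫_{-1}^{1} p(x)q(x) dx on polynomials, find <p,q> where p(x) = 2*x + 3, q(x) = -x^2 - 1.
<p,q> = -8

Expand the product: p(x)·q(x) = -2*x^3 - 3*x^2 - 2*x - 3.
∫_{-1}^{1} of each monomial x^k gives [2/(k+1) if k even, 0 if k odd]. Integrating term-by-term (or equivalently evaluating the antiderivative F(x) = -x^4/2 - x^3 - x^2 - 3*x at the endpoints):
  F(1) − F(−1) = -11/2 − (5/2) = -8.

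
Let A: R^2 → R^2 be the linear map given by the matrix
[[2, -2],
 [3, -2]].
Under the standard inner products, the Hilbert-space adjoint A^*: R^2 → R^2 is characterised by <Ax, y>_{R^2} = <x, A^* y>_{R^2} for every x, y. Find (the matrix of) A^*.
A^* = A^T =
[[2, 3],
 [-2, -2]]

For real matrices with standard dot products, the defining identity <Ax, y> = <x, A^* y> gives (Ax)^T y = x^T (A^*) y, i.e. x^T A^T y = x^T (A^*) y. Since this holds for all x, y, we must have A^* = A^T. Therefore
A^* =
[[2, 3],
 [-2, -2]].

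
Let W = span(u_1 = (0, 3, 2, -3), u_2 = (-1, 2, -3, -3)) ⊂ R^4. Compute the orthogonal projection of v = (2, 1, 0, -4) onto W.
proj_W(v) = (-129/425, 57/25, 87/425, -1098/425)

Set up U = [u_1 | ... | u_2] ∈ R^(4×2). The projector onto W = col(U) is P = U (U^T U)^(-1) U^T.
Compute U^T U =
  [22, 9]
  [9, 23],
and U^T v = (15, 12).
Solve U^T U · c = U^T v for the coefficients: c = (237/425, 129/425). The projection is proj_W(v) = U c.
Check: (v - proj_W(v)) · u_1 = 0  (should be 0).
Check: (v - proj_W(v)) · u_2 = 0  (should be 0).
Result: proj_W(v) = (-129/425, 57/25, 87/425, -1098/425).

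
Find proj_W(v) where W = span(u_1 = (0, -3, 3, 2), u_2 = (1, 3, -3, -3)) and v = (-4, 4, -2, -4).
proj_W(v) = (-13/10, 39/10, -39/10, -13/10)

Set up U = [u_1 | ... | u_2] ∈ R^(4×2). The projector onto W = col(U) is P = U (U^T U)^(-1) U^T.
Compute U^T U =
  [22, -24]
  [-24, 28],
and U^T v = (-26, 26).
Solve U^T U · c = U^T v for the coefficients: c = (-13/5, -13/10). The projection is proj_W(v) = U c.
Check: (v - proj_W(v)) · u_1 = 0  (should be 0).
Check: (v - proj_W(v)) · u_2 = 0  (should be 0).
Result: proj_W(v) = (-13/10, 39/10, -39/10, -13/10).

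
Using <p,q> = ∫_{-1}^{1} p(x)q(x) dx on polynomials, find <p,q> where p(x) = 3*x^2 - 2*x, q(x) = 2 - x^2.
<p,q> = 14/5

Expand the product: p(x)·q(x) = -3*x^4 + 2*x^3 + 6*x^2 - 4*x.
∫_{-1}^{1} of each monomial x^k gives [2/(k+1) if k even, 0 if k odd]. Integrating term-by-term (or equivalently evaluating the antiderivative F(x) = -3*x^5/5 + x^4/2 + 2*x^3 - 2*x^2 at the endpoints):
  F(1) − F(−1) = -1/10 − (-29/10) = 14/5.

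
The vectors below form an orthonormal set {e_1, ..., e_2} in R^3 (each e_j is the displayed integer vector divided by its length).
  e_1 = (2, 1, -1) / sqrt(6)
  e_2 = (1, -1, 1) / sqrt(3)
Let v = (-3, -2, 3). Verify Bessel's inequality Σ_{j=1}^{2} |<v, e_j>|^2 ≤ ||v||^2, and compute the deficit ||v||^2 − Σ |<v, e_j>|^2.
Σ |<v, e_j>|^2 = 43/2; ||v||^2 = 22; deficit = 1/2

Write each e_j = u_j / sqrt(<u_j, u_j>) where u_j is the displayed integer vector. Then <v, e_j> = <v, u_j> / sqrt(<u_j, u_j>), so |<v, e_j>|^2 = <v, u_j>^2 / <u_j, u_j>.
Coefficients: <v, e_1> = -11/sqrt(6), <v, e_2> = 2/sqrt(3).
Square and sum: Σ |<v, e_j>|^2 = 43/2.
Compute ||v||^2 = v·v = 22.
Deficit = 22 − 43/2 = 1/2 ≥ 0, confirming Bessel's inequality. (The deficit equals ||v − Σ <v,e_j> e_j||^2, the squared distance from v to span{e_j}.)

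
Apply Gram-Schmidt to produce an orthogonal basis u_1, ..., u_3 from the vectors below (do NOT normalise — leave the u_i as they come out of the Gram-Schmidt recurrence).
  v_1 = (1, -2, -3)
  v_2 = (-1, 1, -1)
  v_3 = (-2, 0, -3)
Orthogonal basis:
  u_1 = (1, -2, -3)
  u_2 = (-1, 1, -1)
  u_3 = (-5/6, -2/3, 1/6)

Apply the Gram-Schmidt recurrence
  u_1 = v_1
  u_i = v_i − Σ_{j<i} ((v_i · u_j) / (u_j · u_j)) · u_j.

Step by step this gives:
  u_1 = (1, -2, -3)
  u_2 = (-1, 1, -1)
  u_3 = (-5/6, -2/3, 1/6)

Orthogonality check:
  u_2 · u_1 = 0 (should be 0)
  u_3 · u_1 = 0 (should be 0)
  u_3 · u_2 = 0 (should be 0)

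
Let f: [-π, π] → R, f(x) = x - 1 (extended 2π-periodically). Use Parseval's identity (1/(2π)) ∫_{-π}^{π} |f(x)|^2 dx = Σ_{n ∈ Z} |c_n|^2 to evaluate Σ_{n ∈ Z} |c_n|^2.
Σ |c_n|^2 = π^2/3 + 1

Expand and integrate term by term over [-π, π]:
  ∫ (x)^2 dx = 1·(2π^3/3); ∫ 2·1·(-1)·x dx = 0 (odd integrand); ∫ (-1)^2 dx = 1·2π.
So (1/(2π)) ∫_{-π}^{π} (x - 1)^2 dx = 1π^2/3 + 1 = π^2/3 + 1.
Parseval ⇒ Σ |c_n|^2 = π^2/3 + 1.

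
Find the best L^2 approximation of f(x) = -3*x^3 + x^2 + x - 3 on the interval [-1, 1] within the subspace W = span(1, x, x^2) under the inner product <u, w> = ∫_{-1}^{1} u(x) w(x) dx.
g(x) = x^2 - 4*x/5 - 3

The best approximation g ∈ W is the orthogonal projection of f onto W. Writing g = a_0 + a_1 x + a_2 x^2, the coefficients solve the normal equations G · a = b where
  G_{ij} = <φ_i, φ_j> and b_i = <f, φ_i>, with φ_0 = 1, φ_1 = x, φ_2 = x^2.
G =
  [2, 0, 2/3]
  [0, 2/3, 0]
  [2/3, 0, 2/5],
b = (-16/3, -8/15, -8/5).
Solving gives a_0 = -3, a_1 = -4/5, a_2 = 1, so
  g(x) = x^2 - 4*x/5 - 3.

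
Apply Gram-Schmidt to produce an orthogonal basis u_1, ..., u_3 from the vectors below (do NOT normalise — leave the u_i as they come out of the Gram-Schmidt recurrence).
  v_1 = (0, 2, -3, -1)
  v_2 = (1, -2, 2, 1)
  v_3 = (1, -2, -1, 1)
Orthogonal basis:
  u_1 = (0, 2, -3, -1)
  u_2 = (1, -3/7, -5/14, 3/14)
  u_3 = (-15/19, -18/19, -15/19, 9/19)

Apply the Gram-Schmidt recurrence
  u_1 = v_1
  u_i = v_i − Σ_{j<i} ((v_i · u_j) / (u_j · u_j)) · u_j.

Step by step this gives:
  u_1 = (0, 2, -3, -1)
  u_2 = (1, -3/7, -5/14, 3/14)
  u_3 = (-15/19, -18/19, -15/19, 9/19)

Orthogonality check:
  u_2 · u_1 = 0 (should be 0)
  u_3 · u_1 = 0 (should be 0)
  u_3 · u_2 = 0 (should be 0)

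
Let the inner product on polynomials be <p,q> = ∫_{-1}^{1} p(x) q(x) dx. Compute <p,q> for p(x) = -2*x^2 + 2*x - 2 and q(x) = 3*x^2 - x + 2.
<p,q> = -92/5

Expand the product: p(x)·q(x) = -6*x^4 + 8*x^3 - 12*x^2 + 6*x - 4.
∫_{-1}^{1} of each monomial x^k gives [2/(k+1) if k even, 0 if k odd]. Integrating term-by-term (or equivalently evaluating the antiderivative F(x) = -6*x^5/5 + 2*x^4 - 4*x^3 + 3*x^2 - 4*x at the endpoints):
  F(1) − F(−1) = -21/5 − (71/5) = -92/5.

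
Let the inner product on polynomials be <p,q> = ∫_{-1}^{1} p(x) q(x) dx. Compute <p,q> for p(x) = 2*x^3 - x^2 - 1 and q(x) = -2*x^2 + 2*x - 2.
<p,q> = 136/15

Expand the product: p(x)·q(x) = -4*x^5 + 6*x^4 - 6*x^3 + 4*x^2 - 2*x + 2.
∫_{-1}^{1} of each monomial x^k gives [2/(k+1) if k even, 0 if k odd]. Integrating term-by-term (or equivalently evaluating the antiderivative F(x) = -2*x^6/3 + 6*x^5/5 - 3*x^4/2 + 4*x^3/3 - x^2 + 2*x at the endpoints):
  F(1) − F(−1) = 41/30 − (-77/10) = 136/15.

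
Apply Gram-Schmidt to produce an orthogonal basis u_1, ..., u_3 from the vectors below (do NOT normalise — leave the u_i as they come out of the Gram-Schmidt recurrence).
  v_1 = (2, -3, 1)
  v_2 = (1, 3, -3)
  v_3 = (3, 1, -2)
Orthogonal basis:
  u_1 = (2, -3, 1)
  u_2 = (17/7, 6/7, -16/7)
  u_3 = (21/83, 49/166, 63/166)

Apply the Gram-Schmidt recurrence
  u_1 = v_1
  u_i = v_i − Σ_{j<i} ((v_i · u_j) / (u_j · u_j)) · u_j.

Step by step this gives:
  u_1 = (2, -3, 1)
  u_2 = (17/7, 6/7, -16/7)
  u_3 = (21/83, 49/166, 63/166)

Orthogonality check:
  u_2 · u_1 = 0 (should be 0)
  u_3 · u_1 = 0 (should be 0)
  u_3 · u_2 = 0 (should be 0)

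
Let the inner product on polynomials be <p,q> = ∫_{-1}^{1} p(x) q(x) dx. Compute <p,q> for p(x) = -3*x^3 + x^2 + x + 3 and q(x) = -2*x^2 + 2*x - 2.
<p,q> = -96/5

Expand the product: p(x)·q(x) = 6*x^5 - 8*x^4 + 6*x^3 - 6*x^2 + 4*x - 6.
∫_{-1}^{1} of each monomial x^k gives [2/(k+1) if k even, 0 if k odd]. Integrating term-by-term (or equivalently evaluating the antiderivative F(x) = x^6 - 8*x^5/5 + 3*x^4/2 - 2*x^3 + 2*x^2 - 6*x at the endpoints):
  F(1) − F(−1) = -51/10 − (141/10) = -96/5.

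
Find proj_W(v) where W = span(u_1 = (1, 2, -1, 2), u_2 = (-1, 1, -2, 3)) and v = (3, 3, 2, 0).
proj_W(v) = (244/69, 179/69, 65/69, -9/23)

Set up U = [u_1 | ... | u_2] ∈ R^(4×2). The projector onto W = col(U) is P = U (U^T U)^(-1) U^T.
Compute U^T U =
  [10, 9]
  [9, 15],
and U^T v = (7, -4).
Solve U^T U · c = U^T v for the coefficients: c = (47/23, -103/69). The projection is proj_W(v) = U c.
Check: (v - proj_W(v)) · u_1 = 0  (should be 0).
Check: (v - proj_W(v)) · u_2 = 0  (should be 0).
Result: proj_W(v) = (244/69, 179/69, 65/69, -9/23).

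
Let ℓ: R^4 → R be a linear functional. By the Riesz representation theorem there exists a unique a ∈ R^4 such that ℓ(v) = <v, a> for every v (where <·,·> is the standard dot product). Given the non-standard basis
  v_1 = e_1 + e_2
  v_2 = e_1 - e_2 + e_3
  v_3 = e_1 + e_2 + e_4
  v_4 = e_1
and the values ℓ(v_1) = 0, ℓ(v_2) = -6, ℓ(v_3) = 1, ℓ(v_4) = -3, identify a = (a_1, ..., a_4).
a = (-3, 3, 0, 1)

Write a = (a_1, ..., a_4) in the standard basis. For each basis vector v_i, ℓ(v_i) = <v_i, a> is a linear equation in the a_j's. Collect the n equations into a matrix system V a = ℓ, where row i of V is v_i (expressed in the standard basis). Since V is invertible (lower-triangular with 1s on the diagonal, up to permutation), solve by back-substitution:
  V =
[[1, 1, 0, 0],
 [1, -1, 1, 0],
 [1, 1, 0, 1],
 [1, 0, 0, 0]]
  V a = (0, -6, 1, -3)
Solving gives a = (-3, 3, 0, 1).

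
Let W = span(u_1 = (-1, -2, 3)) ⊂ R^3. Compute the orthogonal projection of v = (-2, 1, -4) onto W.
proj_W(v) = (6/7, 12/7, -18/7)

Set up U = [u_1 | ... | u_1] ∈ R^(3×1). The projector onto W = col(U) is P = U (U^T U)^(-1) U^T.
Compute U^T U =
  [14],
and U^T v = (-12).
Solve U^T U · c = U^T v for the coefficients: c = (-6/7). The projection is proj_W(v) = U c.
Check: (v - proj_W(v)) · u_1 = 0  (should be 0).
Result: proj_W(v) = (6/7, 12/7, -18/7).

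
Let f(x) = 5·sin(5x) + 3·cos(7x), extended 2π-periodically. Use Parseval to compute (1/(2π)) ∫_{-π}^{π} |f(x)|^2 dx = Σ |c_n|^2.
Σ |c_n|^2 = 17

Expand |f|^2 and use orthogonality of {sin(nx), cos(mx)} on [-π, π]:
  ∫_{-π}^{π} sin(nx)^2 dx = π, ∫ cos(mx)^2 dx = π, and cross terms integrate to 0.
So ∫_{-π}^{π} f(x)^2 dx = 5^2 · π + 3^2 · π = (25 + 9)π.
Divide by 2π: (25 + 9)/2 = 17.
By Parseval, this equals Σ |c_n|^2.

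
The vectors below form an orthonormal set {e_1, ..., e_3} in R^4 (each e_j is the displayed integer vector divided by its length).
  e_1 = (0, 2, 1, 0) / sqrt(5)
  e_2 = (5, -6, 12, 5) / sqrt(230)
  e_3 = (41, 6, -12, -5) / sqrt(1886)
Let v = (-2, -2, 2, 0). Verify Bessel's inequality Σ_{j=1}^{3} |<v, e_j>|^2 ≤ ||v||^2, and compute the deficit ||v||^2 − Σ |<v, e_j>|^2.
Σ |<v, e_j>|^2 = 456/41; ||v||^2 = 12; deficit = 36/41

Write each e_j = u_j / sqrt(<u_j, u_j>) where u_j is the displayed integer vector. Then <v, e_j> = <v, u_j> / sqrt(<u_j, u_j>), so |<v, e_j>|^2 = <v, u_j>^2 / <u_j, u_j>.
Coefficients: <v, e_1> = -2/sqrt(5), <v, e_2> = 26/sqrt(230), <v, e_3> = -118/sqrt(1886).
Square and sum: Σ |<v, e_j>|^2 = 456/41.
Compute ||v||^2 = v·v = 12.
Deficit = 12 − 456/41 = 36/41 ≥ 0, confirming Bessel's inequality. (The deficit equals ||v − Σ <v,e_j> e_j||^2, the squared distance from v to span{e_j}.)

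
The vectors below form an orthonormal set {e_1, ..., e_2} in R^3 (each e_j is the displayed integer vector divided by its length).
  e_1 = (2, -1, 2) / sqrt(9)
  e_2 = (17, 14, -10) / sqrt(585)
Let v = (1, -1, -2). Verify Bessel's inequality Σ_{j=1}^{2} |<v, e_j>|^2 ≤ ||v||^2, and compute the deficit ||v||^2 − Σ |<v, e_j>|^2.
Σ |<v, e_j>|^2 = 66/65; ||v||^2 = 6; deficit = 324/65

Write each e_j = u_j / sqrt(<u_j, u_j>) where u_j is the displayed integer vector. Then <v, e_j> = <v, u_j> / sqrt(<u_j, u_j>), so |<v, e_j>|^2 = <v, u_j>^2 / <u_j, u_j>.
Coefficients: <v, e_1> = -1/sqrt(9), <v, e_2> = 23/sqrt(585).
Square and sum: Σ |<v, e_j>|^2 = 66/65.
Compute ||v||^2 = v·v = 6.
Deficit = 6 − 66/65 = 324/65 ≥ 0, confirming Bessel's inequality. (The deficit equals ||v − Σ <v,e_j> e_j||^2, the squared distance from v to span{e_j}.)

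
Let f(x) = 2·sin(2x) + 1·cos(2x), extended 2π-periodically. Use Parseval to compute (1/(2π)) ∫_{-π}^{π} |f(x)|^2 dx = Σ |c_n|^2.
Σ |c_n|^2 = 5/2

Expand |f|^2 and use orthogonality of {sin(nx), cos(mx)} on [-π, π]:
  ∫_{-π}^{π} sin(nx)^2 dx = π, ∫ cos(mx)^2 dx = π, and cross terms integrate to 0.
So ∫_{-π}^{π} f(x)^2 dx = 2^2 · π + 1^2 · π = (4 + 1)π.
Divide by 2π: (4 + 1)/2 = 5/2.
By Parseval, this equals Σ |c_n|^2.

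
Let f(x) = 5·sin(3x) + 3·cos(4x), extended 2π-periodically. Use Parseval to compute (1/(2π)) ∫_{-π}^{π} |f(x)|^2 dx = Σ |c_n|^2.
Σ |c_n|^2 = 17

Expand |f|^2 and use orthogonality of {sin(nx), cos(mx)} on [-π, π]:
  ∫_{-π}^{π} sin(nx)^2 dx = π, ∫ cos(mx)^2 dx = π, and cross terms integrate to 0.
So ∫_{-π}^{π} f(x)^2 dx = 5^2 · π + 3^2 · π = (25 + 9)π.
Divide by 2π: (25 + 9)/2 = 17.
By Parseval, this equals Σ |c_n|^2.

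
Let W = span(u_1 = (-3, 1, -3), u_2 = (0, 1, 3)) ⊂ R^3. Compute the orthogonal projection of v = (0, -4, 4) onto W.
proj_W(v) = (16/7, -4/7, 20/7)

Set up U = [u_1 | ... | u_2] ∈ R^(3×2). The projector onto W = col(U) is P = U (U^T U)^(-1) U^T.
Compute U^T U =
  [19, -8]
  [-8, 10],
and U^T v = (-16, 8).
Solve U^T U · c = U^T v for the coefficients: c = (-16/21, 4/21). The projection is proj_W(v) = U c.
Check: (v - proj_W(v)) · u_1 = 0  (should be 0).
Check: (v - proj_W(v)) · u_2 = 0  (should be 0).
Result: proj_W(v) = (16/7, -4/7, 20/7).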